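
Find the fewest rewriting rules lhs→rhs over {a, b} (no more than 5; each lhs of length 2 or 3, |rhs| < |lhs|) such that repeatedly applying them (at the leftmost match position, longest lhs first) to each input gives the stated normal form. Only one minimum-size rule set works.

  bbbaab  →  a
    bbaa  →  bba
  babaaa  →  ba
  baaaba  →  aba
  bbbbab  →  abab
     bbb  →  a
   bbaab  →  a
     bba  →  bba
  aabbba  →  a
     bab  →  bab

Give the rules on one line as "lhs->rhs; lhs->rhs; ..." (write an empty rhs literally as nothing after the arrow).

aa->a; aaa->bb; aab->b; bbb->a

  | bbbaab => aaab => bbb => a
  | bbaa => bba
  | babaaa => babbb => baa => ba
  | baaaba => bbbba => aba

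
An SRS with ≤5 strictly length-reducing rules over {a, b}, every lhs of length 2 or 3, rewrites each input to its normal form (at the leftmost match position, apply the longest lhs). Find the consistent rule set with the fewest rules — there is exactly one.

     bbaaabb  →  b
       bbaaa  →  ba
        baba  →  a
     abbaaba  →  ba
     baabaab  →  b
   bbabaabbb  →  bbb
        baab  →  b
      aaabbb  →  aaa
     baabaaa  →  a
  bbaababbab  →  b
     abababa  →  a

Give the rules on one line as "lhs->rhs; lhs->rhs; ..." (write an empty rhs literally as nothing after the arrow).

aab->aa; ab->; baa->; bab->

  | bbaaabb => babb => b
  | bbaaa => ba
  | baba => a
  | abbaaba => baaba => ba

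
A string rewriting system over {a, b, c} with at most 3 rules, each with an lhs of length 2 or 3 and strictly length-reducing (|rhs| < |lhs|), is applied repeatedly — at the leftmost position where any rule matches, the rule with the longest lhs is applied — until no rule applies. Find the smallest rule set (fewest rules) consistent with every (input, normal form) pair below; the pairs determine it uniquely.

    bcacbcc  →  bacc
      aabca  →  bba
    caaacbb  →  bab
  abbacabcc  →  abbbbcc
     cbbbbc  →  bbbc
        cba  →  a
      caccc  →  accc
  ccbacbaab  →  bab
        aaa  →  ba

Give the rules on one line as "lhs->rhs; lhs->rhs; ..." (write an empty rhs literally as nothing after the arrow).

aa->b; ca->a; cb->

  | bcacbcc => bacbcc => bacc
  | aabca => bbca => bba
  | caaacbb => aaacbb => bacbb => bab
  | abbacabcc => abbaabcc => abbbbcc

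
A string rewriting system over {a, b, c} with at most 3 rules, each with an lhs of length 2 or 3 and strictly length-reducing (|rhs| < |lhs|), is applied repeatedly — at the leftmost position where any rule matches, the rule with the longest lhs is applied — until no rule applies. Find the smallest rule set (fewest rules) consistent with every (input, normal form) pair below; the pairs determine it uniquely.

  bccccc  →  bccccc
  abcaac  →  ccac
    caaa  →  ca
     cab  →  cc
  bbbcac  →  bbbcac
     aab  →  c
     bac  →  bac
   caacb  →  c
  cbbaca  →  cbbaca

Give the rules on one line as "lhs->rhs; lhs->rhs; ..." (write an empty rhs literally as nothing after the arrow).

  | bccccc
  | abcaac => ccaac => ccac
  | caaa => caa => ca
  | cab => cc

aa->a; ab->c; acb->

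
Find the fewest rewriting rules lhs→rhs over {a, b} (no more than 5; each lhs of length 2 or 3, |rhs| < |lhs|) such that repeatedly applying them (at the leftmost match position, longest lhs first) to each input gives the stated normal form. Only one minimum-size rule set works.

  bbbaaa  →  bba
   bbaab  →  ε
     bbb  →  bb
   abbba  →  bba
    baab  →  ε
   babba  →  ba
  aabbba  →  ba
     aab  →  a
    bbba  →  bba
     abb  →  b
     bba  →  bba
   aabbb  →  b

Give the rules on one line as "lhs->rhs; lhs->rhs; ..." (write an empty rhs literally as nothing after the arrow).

ab->; baa->ba; bab->ab; bbb->bb

  | bbbaaa => bbaaa => bbaa => bba
  | bbaab => bbab => bab => ab => ε
  | bbb => bb
  | abbba => bba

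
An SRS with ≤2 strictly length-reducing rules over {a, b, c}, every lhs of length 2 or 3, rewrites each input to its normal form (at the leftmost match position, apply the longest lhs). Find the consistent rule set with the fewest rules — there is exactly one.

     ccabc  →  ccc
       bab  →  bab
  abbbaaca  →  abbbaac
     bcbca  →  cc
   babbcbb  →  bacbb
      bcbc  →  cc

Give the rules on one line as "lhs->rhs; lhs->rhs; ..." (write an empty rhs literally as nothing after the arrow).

bc->c; ca->c

  | ccabc => ccbc => ccc
  | bab
  | abbbaaca => abbbaac
  | bcbca => cbca => cca => cc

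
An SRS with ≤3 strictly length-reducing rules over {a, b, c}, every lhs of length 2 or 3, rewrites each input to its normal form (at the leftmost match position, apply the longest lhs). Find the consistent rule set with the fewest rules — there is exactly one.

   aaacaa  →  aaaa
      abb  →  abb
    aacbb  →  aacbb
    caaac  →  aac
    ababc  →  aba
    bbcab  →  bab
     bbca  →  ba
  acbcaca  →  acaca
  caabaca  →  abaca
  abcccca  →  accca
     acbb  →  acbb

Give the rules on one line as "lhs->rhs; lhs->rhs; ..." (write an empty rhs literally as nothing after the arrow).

bc->; caa->a

  | aaacaa => aaaa
  | abb
  | aacbb
  | caaac => aac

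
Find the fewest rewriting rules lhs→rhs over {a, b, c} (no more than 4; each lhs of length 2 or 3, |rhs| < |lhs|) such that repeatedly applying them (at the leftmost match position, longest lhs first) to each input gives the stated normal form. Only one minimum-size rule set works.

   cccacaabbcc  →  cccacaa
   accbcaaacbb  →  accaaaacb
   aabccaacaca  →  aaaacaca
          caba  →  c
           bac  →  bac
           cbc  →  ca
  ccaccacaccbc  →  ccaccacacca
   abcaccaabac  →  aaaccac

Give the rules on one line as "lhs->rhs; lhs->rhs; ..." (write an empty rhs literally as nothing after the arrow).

aba->; bb->b; bc->a; bcc->

  | cccacaabbcc => cccacaabcc => cccacaa
  | accbcaaacbb => accaaaacbb => accaaaacb
  | aabccaacaca => aaaacaca
  | caba => c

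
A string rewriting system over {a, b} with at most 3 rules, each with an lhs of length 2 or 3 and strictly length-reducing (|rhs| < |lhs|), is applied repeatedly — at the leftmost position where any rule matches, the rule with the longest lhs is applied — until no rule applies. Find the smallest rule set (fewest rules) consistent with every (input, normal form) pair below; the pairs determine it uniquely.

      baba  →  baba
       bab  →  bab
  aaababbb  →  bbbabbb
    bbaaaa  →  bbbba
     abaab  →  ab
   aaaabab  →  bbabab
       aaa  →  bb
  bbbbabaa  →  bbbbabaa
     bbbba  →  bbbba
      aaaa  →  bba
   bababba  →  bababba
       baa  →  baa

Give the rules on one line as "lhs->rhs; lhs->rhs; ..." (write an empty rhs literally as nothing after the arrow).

aaa->bb; aab->

  | baba
  | bab
  | aaababbb => bbbabbb
  | bbaaaa => bbbba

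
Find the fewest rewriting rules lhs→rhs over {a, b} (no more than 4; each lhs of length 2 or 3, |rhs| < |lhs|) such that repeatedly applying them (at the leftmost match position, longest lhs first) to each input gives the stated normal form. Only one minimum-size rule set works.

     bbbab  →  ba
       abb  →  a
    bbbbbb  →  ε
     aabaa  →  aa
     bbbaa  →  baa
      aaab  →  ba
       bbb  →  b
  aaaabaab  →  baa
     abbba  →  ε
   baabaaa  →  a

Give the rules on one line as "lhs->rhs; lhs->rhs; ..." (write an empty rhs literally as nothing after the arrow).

aaa->ba; ab->a; aba->; bb->

  | bbbab => bab => ba
  | abb => ab => a
  | bbbbbb => bbbb => bb => ε
  | aabaa => aa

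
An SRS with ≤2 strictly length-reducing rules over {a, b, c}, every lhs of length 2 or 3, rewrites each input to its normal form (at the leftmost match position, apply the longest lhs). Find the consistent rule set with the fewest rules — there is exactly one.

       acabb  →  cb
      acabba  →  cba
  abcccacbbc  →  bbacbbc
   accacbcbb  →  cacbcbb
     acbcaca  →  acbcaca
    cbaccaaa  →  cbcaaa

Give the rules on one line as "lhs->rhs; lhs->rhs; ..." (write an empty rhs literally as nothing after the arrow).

ab->c; cc->b

  | acabb => accb => abb => cb
  | acabba => accba => abba => cba
  | abcccacbbc => ccccacbbc => bccacbbc => bbacbbc
  | accacbcbb => abacbcbb => cacbcbb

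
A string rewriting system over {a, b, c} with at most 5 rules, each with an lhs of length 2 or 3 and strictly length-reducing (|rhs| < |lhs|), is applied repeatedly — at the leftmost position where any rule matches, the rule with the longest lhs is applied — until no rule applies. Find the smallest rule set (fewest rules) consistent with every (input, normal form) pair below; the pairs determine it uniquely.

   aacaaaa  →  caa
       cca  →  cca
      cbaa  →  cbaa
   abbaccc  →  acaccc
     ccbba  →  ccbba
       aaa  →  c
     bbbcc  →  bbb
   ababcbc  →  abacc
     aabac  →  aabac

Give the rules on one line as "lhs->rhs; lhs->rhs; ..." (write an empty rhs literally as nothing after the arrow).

  | aacaaaa => aaaaa => caa
  | cca
  | cbaa
  | abbaccc => acaccc

aaa->c; aac->a; abb->ac; bc->b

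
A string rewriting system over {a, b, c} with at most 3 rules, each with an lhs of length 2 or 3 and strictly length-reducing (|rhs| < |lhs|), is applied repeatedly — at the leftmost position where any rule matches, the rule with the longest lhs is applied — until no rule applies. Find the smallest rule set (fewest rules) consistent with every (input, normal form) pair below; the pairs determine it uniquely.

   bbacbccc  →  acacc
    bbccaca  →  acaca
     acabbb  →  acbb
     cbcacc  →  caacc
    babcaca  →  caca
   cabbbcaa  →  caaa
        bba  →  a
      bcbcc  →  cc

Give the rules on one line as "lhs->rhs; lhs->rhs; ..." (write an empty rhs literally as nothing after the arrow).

  | bbacbccc => bacbccc => acbccc => acacc
  | bbccaca => bacaca => acaca
  | acabbb => acbb
  | cbcacc => caacc

ab->; ba->a; bc->a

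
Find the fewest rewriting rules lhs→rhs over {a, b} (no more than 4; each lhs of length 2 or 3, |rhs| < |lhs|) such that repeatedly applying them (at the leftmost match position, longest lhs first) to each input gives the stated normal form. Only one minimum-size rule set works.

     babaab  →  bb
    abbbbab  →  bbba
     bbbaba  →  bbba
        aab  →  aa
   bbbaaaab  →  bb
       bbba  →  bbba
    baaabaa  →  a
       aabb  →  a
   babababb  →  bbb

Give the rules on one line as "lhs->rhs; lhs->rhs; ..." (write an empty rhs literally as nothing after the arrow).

  | babaab => babab => babb => bb
  | abbbbab => bbbab => bbba
  | bbbaba => bbbab => bbba
  | aab => aa

ab->a; aba->ab; abb->b; baa->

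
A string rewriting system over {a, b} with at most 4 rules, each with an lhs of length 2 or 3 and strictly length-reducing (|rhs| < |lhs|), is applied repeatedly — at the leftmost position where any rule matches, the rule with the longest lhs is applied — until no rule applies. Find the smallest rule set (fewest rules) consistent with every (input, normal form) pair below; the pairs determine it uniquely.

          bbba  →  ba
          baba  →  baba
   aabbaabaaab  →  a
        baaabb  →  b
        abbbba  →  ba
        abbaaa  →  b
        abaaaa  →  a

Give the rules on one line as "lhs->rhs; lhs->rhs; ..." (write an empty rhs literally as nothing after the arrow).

aa->b; bb->a; bbb->b

  | bbba => ba
  | baba
  | aabbaabaaab => bbbaabaaab => baabaaab => bbbaaab => baaab => bbab => aab => bb => a
  | baaabb => bbabb => aabb => bbb => b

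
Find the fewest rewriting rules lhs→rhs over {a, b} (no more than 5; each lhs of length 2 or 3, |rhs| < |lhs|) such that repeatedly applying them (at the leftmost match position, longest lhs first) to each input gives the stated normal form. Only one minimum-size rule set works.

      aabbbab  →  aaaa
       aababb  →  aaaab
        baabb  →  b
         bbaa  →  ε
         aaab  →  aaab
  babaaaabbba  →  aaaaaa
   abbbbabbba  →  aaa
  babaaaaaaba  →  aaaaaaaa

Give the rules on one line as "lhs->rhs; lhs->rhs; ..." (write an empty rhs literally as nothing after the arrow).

ba->; baa->; bab->aa; bb->b

  | aabbbab => aabbab => aabab => aaaa
  | aababb => aaaab
  | baabb => bb => b
  | bbaa => baa => ε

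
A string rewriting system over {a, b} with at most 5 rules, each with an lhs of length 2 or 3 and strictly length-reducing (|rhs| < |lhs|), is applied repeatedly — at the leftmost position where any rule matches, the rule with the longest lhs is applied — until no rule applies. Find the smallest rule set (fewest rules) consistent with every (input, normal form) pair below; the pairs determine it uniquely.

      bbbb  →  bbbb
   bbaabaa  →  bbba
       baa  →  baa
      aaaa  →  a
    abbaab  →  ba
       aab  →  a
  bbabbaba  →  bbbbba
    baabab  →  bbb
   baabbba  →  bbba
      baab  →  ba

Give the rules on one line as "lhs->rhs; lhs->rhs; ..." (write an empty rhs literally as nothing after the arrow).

  | bbbb
  | bbaabaa => bbaba => bbba
  | baa
  | aaaa => a

aaa->; ab->; aba->b; bab->bb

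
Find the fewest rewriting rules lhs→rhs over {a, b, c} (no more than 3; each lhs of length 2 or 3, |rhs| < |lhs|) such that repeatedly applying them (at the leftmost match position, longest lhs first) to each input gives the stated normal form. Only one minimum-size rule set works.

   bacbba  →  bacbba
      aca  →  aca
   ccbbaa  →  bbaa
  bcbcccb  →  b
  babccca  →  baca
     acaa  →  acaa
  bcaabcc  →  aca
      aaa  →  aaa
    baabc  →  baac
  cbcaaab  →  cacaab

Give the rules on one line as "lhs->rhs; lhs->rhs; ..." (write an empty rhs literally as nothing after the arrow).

bc->c; bca->ac; cc->

  | bacbba
  | aca
  | ccbbaa => bbaa
  | bcbcccb => cbcccb => ccccb => ccb => b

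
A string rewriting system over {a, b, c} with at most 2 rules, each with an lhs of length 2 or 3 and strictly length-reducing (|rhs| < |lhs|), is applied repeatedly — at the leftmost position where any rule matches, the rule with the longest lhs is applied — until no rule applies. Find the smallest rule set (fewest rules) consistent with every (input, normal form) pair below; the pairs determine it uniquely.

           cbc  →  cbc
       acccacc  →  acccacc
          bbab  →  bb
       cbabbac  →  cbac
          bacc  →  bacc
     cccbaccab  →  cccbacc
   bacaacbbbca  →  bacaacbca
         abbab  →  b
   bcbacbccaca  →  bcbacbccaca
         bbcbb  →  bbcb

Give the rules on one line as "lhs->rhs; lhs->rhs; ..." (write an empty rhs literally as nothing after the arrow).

  | cbc
  | acccacc
  | bbab => bb
  | cbabbac => cbbac => cbac

ab->; cbb->cb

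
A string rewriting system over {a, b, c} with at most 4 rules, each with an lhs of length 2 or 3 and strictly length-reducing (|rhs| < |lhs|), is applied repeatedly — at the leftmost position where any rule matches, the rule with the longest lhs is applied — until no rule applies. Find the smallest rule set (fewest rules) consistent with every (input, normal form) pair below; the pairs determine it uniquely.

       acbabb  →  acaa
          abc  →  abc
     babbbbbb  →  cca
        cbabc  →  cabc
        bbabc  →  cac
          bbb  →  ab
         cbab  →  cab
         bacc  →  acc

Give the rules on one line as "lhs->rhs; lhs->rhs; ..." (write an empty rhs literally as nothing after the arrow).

  | acbabb => acabb => acaa
  | abc
  | babbbbbb => abbbbbb => aabbbb => cabbb => caab => cca
  | cbabc => cabc

aab->ca; ba->a; bb->a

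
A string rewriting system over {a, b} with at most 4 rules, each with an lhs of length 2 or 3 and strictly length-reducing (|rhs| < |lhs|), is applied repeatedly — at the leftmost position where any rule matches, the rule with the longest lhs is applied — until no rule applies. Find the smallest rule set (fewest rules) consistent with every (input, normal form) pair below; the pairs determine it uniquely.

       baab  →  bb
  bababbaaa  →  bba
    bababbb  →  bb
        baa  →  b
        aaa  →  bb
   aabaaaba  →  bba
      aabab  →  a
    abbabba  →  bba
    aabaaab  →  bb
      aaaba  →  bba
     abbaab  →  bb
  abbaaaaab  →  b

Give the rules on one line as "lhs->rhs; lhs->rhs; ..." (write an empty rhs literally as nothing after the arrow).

aaa->bb; ab->; baa->b; bbb->bb

  | baab => bb
  | bababbaaa => babbaaa => bbaaa => bba
  | bababbb => babbb => bbb => bb
  | baa => b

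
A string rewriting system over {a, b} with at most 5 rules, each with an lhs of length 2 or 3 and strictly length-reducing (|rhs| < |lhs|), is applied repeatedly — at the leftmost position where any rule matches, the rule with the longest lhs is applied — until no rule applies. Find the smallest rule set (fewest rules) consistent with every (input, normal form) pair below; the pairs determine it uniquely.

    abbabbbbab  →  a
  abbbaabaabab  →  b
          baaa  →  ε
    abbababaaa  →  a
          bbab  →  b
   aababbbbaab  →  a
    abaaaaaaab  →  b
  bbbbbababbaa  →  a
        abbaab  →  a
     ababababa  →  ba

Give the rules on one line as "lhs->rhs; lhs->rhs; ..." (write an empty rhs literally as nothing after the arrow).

  | abbabbbbab => abbbbab => aabbab => bbbab => abab => a
  | abbbaabaabab => aabaabaabab => bbaabaabab => abaabab => abbbab => aabab => bbab => b
  | baaa => bba => ε
  | abbababaaa => ababaaa => aaaa => baa => bb => a

aa->b; bab->; bb->a; bba->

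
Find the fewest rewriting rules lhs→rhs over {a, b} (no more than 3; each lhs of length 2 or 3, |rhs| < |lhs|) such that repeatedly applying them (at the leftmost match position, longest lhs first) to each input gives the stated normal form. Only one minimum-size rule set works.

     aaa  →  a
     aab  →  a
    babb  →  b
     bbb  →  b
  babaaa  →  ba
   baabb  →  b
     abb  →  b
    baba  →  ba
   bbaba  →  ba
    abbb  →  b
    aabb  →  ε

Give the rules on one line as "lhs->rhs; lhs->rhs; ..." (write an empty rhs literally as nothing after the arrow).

  | aaa => a
  | aab => a
  | babb => bb => b
  | bbb => bb => b

aaa->a; ab->; bb->b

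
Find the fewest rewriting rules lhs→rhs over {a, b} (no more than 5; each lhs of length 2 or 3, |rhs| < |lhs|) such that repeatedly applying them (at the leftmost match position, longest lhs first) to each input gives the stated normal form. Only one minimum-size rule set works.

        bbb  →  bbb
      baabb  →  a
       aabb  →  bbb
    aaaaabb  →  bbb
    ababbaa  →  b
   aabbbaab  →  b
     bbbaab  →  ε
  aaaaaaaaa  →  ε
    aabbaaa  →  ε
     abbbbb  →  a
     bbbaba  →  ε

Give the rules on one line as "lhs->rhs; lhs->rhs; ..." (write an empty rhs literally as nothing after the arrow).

  | bbb
  | baabb => abb => ab => a
  | aabb => bbb
  | aaaaabb => baaabb => aabb => bbb

aa->b; ab->a; ba->; bab->a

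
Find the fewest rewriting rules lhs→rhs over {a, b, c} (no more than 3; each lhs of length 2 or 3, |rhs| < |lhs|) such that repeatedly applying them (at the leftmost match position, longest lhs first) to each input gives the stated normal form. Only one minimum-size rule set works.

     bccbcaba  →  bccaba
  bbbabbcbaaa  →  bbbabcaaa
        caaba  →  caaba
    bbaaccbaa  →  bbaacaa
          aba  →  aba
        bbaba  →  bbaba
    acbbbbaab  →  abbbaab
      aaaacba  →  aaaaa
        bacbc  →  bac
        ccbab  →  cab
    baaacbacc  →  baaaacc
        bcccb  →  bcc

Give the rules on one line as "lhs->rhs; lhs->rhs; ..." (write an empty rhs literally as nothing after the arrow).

  | bccbcaba => bccaba
  | bbbabbcbaaa => bbbabcaaa
  | caaba
  | bbaaccbaa => bbaacaa

bcb->c; cb->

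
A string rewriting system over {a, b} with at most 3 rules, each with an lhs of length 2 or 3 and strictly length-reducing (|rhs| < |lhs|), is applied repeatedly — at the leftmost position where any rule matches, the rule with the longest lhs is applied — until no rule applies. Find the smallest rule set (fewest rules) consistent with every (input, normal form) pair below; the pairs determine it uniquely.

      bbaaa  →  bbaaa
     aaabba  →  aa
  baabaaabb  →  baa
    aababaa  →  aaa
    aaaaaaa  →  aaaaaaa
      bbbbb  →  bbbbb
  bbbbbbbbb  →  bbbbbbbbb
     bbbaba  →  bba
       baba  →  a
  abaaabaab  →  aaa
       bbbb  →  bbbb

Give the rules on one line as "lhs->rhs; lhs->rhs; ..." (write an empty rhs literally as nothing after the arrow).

ab->; bab->

  | bbaaa
  | aaabba => aaba => aa
  | baabaaabb => baaaabb => baaab => baa
  | aababaa => aabaa => aaa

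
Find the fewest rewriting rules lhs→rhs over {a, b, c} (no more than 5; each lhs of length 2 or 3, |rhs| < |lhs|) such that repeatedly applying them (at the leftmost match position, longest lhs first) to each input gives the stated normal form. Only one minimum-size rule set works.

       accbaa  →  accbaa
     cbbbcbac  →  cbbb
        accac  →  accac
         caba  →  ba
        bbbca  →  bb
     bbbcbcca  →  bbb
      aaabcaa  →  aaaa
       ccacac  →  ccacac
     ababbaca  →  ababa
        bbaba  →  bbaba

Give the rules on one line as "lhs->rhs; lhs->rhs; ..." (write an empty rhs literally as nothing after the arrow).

  | accbaa
  | cbbbcbac => cbbbbac => cbbb
  | accac
  | caba => ba

bac->; bc->b; bca->; cab->b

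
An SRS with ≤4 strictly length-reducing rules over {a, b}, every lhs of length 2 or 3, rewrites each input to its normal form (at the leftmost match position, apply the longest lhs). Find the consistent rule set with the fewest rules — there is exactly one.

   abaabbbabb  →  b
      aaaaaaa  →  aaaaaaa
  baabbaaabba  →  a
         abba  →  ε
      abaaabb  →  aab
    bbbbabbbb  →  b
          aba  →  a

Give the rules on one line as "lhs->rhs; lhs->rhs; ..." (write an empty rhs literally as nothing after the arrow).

abb->b; ba->; bb->b

  | abaabbbabb => aabbbabb => abbabb => babb => bb => b
  | aaaaaaa
  | baabbaaabba => abbaaabba => baaabba => aabba => aba => a
  | abba => ba => ε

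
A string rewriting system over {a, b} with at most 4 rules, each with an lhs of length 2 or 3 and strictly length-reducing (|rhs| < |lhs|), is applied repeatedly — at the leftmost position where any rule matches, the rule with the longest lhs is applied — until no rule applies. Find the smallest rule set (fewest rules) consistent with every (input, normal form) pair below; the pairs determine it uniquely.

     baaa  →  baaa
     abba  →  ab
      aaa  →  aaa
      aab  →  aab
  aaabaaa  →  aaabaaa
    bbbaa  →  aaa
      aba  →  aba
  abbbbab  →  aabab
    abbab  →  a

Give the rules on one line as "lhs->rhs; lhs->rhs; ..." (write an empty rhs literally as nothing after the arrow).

  | baaa
  | abba => ab
  | aaa
  | aab

bb->; bba->b; bbb->a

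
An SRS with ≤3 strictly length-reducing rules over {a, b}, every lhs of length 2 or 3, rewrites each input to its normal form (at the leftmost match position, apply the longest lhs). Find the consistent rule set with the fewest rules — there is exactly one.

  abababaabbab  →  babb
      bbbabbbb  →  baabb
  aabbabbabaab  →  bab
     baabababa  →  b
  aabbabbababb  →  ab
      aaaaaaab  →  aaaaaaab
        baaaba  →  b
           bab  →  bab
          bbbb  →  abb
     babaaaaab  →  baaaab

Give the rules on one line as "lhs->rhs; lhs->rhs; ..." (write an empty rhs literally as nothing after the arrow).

aba->ba; bba->b; bbb->ab

  | abababaabbab => bababaabbab => bbabaabbab => bbaabbab => babbab => babb
  | bbbabbbb => ababbbb => babbbb => baabb
  | aabbabbabaab => aabbbabaab => aaababaab => aababaab => ababaab => babaab => bbaab => bab
  | baabababa => babababa => bbababa => bbaba => bba => b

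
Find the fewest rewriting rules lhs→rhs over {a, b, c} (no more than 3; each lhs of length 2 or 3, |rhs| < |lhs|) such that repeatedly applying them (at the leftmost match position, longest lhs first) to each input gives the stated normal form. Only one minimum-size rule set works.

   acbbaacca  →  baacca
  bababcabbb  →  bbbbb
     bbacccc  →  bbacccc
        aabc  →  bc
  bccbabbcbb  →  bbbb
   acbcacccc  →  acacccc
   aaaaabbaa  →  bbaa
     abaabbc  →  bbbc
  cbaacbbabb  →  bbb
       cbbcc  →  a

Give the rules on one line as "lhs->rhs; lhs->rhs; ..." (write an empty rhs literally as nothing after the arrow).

ab->b; bcc->a; cb->

  | acbbaacca => abaacca => baacca
  | bababcabbb => bbabcabbb => bbbcabbb => bbbcbbb => bbbbb
  | bbacccc
  | aabc => abc => bc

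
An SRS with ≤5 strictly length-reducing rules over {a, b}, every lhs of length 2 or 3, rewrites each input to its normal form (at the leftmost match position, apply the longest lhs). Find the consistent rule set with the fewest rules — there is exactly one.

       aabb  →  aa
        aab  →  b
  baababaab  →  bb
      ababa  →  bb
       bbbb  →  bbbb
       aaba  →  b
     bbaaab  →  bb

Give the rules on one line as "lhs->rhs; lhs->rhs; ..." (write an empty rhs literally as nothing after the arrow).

  | aabb => aa
  | aab => ab => b
  | baababaab => babaab => bbaab => bb
  | ababa => baba => bba => bb

ab->b; abb->a; ba->b; baa->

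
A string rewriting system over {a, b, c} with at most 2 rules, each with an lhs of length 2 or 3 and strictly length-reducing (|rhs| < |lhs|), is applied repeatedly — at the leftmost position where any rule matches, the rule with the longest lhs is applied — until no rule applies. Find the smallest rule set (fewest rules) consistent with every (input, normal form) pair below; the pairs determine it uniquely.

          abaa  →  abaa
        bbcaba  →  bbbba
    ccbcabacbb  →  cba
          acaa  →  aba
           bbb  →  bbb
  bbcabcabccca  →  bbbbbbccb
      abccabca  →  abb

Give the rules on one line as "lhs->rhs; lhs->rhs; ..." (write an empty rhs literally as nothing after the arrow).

ca->b; cbb->

  | abaa
  | bbcaba => bbbba
  | ccbcabacbb => ccbbbacbb => cbacbb => cba
  | acaa => aba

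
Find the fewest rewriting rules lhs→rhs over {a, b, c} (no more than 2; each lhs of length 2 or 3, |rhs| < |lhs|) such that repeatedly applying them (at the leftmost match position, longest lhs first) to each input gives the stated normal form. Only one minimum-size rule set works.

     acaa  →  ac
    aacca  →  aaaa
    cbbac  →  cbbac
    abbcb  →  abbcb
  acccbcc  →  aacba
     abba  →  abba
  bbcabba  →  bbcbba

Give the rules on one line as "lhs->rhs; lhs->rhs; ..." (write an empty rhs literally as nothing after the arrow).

ca->c; cc->a

  | acaa => aca => ac
  | aacca => aaaa
  | cbbac
  | abbcb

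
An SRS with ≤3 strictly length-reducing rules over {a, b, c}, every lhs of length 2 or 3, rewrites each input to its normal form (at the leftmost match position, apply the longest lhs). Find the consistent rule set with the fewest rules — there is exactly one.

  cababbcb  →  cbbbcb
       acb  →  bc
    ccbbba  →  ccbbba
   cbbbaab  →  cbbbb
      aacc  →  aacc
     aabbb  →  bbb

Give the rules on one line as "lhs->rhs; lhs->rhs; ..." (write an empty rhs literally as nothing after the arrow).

ab->b; acb->bc

  | cababbcb => cbabbcb => cbbbcb
  | acb => bc
  | ccbbba
  | cbbbaab => cbbbab => cbbbb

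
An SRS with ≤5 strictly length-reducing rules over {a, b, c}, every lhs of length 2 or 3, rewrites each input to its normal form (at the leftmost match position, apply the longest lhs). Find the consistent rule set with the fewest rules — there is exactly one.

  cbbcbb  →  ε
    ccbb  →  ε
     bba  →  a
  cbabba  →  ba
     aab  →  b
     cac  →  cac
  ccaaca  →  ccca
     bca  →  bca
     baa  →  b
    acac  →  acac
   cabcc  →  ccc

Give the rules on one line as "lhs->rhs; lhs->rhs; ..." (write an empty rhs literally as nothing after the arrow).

aa->; ab->; bb->; cb->

  | cbbcbb => bcbb => bb => ε
  | ccbb => cb => ε
  | bba => a
  | cbabba => abba => ba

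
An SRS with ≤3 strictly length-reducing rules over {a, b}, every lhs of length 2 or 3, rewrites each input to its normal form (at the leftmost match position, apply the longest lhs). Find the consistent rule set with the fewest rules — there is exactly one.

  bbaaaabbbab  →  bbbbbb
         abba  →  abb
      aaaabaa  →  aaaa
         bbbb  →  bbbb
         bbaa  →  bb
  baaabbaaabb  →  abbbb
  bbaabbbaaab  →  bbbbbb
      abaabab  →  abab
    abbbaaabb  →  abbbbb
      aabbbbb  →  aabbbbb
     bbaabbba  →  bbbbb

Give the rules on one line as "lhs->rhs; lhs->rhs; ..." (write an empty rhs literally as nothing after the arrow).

  | bbaaaabbbab => bbaaabbbab => bbaabbbab => bbabbbab => bbbbbab => bbbbbb
  | abba => abb
  | aaaabaa => aaaa
  | bbbb

baa->; bba->bb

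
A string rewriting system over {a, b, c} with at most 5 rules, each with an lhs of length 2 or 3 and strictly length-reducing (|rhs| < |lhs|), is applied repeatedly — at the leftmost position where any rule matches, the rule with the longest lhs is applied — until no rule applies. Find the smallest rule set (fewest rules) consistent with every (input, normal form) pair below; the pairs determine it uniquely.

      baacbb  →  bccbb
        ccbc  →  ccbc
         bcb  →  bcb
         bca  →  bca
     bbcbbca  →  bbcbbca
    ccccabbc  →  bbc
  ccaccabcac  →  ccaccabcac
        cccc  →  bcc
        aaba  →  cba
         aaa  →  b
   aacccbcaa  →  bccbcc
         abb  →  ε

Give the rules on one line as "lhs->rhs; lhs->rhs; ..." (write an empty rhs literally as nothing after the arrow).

aa->c; aaa->b; abb->; ccc->bc

  | baacbb => bccbb
  | ccbc
  | bcb
  | bca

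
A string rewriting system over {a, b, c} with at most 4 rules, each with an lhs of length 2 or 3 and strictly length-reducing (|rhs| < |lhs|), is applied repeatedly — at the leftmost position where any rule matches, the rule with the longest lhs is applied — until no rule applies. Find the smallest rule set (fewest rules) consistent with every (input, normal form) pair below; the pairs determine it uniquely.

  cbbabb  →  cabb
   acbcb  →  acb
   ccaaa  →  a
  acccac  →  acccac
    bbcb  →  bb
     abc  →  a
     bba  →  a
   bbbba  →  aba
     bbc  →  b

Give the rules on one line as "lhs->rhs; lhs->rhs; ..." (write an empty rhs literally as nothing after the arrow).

  | cbbabb => cabb
  | acbcb => acb
  | ccaaa => caa => a
  | acccac

bba->a; bbb->a; bc->; caa->a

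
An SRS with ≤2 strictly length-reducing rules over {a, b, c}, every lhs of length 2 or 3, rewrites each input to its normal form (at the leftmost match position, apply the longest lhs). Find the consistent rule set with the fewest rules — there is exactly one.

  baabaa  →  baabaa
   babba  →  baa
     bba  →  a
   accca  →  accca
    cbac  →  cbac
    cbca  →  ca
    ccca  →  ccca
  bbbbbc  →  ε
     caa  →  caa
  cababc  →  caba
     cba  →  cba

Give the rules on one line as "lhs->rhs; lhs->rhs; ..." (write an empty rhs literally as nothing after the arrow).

bb->; bc->

  | baabaa
  | babba => baa
  | bba => a
  | accca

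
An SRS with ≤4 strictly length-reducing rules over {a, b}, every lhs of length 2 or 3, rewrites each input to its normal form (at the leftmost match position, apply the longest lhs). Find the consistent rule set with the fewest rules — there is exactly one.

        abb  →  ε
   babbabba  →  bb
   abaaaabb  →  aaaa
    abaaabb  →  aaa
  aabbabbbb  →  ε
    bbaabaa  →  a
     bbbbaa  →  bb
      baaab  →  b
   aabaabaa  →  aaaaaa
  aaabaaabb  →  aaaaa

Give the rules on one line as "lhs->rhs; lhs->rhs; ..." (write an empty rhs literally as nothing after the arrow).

ab->b; aba->aa; abb->; ba->

  | abb => ε
  | babbabba => bbabba => bbba => bb
  | abaaaabb => aaaaabb => aaaa
  | abaaabb => aaaabb => aaa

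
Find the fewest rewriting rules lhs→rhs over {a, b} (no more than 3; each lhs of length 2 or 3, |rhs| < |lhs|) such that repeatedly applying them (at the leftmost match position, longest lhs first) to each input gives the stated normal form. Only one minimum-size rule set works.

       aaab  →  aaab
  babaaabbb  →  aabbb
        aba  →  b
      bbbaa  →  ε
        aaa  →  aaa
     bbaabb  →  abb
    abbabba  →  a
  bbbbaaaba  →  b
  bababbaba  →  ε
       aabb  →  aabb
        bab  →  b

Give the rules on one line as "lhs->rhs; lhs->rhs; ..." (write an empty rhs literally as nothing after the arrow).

  | aaab
  | babaaabbb => baaabbb => aabbb
  | aba => b
  | bbbaa => ba => ε

aba->b; ba->; bba->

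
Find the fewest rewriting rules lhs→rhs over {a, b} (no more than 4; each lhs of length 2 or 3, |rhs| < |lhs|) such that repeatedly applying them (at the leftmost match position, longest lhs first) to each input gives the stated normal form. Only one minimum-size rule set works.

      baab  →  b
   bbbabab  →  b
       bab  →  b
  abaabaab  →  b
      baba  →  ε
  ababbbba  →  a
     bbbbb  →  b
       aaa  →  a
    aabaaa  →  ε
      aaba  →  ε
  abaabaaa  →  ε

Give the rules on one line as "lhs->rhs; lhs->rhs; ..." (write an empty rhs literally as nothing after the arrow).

aa->; ab->b; ba->; bb->

  | baab => ab => b
  | bbbabab => babab => bab => b
  | bab => b
  | abaabaab => baabaab => abaab => baab => ab => b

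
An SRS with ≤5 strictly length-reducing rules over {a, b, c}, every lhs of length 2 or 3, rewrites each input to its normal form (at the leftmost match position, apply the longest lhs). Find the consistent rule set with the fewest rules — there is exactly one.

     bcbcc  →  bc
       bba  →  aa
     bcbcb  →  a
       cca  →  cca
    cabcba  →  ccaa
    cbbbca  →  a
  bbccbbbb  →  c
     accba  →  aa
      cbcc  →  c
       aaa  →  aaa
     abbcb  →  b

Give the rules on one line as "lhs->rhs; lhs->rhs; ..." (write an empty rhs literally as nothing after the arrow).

ab->c; ac->; bb->a; cb->a

  | bcbcc => bacc => bc
  | bba => aa
  | bcbcb => bacb => bb => a
  | cca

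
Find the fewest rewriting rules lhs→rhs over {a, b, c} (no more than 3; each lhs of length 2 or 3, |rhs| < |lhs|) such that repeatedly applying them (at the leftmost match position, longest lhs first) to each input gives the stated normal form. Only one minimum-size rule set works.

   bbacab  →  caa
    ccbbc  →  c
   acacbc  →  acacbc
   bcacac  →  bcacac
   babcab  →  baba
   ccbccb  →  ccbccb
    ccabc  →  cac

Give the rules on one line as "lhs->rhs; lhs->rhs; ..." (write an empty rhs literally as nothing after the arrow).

bb->c; cab->a; ccc->

  | bbacab => cacab => caa
  | ccbbc => cccc => c
  | acacbc
  | bcacac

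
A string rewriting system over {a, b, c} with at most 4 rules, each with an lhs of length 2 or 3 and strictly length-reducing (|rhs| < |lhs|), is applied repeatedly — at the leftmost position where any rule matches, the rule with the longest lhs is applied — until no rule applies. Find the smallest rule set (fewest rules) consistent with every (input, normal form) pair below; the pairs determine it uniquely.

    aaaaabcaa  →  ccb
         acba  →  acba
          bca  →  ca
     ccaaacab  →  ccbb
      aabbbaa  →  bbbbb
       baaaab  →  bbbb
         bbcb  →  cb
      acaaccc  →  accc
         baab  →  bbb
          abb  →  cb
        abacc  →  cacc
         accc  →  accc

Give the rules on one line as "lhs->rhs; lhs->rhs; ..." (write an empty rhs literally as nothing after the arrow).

  | aaaaabcaa => baaabcaa => bbabcaa => bbccaa => bccaa => ccaa => ccb
  | acba
  | bca => ca
  | ccaaacab => ccbacab => ccbb

aa->b; ab->c; aca->; bc->c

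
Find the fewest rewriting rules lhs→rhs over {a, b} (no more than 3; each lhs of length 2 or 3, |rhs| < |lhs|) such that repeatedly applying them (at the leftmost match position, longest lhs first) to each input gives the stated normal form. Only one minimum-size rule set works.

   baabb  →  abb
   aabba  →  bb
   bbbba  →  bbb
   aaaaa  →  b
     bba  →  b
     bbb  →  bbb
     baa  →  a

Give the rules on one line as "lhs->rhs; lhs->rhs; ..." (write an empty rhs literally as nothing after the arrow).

  | baabb => abb
  | aabba => bbba => bb
  | bbbba => bbb
  | aaaaa => baaa => aa => b

aa->b; ba->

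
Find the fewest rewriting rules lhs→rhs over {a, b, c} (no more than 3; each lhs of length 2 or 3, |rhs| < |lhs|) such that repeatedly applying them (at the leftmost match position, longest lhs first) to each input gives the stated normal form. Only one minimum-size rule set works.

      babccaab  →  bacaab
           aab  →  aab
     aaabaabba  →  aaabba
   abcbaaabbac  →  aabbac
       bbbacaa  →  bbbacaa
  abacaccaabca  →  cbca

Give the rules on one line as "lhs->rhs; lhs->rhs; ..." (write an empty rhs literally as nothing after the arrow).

  | babccaab => bacaab
  | aab
  | aaabaabba => aaabba
  | abcbaaabbac => abaaabbac => aabbac

aba->; abc->a; cca->b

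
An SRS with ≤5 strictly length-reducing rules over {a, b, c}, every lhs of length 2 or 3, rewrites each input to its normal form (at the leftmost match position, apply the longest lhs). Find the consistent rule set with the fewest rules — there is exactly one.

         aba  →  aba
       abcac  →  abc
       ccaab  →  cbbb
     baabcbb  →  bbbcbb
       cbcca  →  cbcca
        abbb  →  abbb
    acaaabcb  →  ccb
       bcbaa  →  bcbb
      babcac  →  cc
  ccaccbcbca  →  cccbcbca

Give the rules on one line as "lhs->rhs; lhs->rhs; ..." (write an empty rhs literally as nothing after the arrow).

  | aba
  | abcac => abc
  | ccaab => cbbb
  | baabcbb => bbbcbb

aa->b; ac->; bab->c; caa->bb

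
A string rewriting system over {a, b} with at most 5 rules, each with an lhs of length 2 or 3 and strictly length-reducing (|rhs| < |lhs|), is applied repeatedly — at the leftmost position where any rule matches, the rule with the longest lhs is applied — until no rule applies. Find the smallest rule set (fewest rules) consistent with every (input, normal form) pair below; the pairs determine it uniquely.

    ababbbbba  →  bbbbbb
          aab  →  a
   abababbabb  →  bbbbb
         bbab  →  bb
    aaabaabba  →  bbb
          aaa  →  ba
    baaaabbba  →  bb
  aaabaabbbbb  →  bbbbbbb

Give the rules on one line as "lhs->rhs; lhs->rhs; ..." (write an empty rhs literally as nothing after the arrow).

  | ababbbbba => bbbbbbba => bbbbbb
  | aab => a
  | abababbabb => bbbabbabb => bbbbabb => bbbbb
  | bbab => bb

aaa->ba; ab->; aba->bb; bba->b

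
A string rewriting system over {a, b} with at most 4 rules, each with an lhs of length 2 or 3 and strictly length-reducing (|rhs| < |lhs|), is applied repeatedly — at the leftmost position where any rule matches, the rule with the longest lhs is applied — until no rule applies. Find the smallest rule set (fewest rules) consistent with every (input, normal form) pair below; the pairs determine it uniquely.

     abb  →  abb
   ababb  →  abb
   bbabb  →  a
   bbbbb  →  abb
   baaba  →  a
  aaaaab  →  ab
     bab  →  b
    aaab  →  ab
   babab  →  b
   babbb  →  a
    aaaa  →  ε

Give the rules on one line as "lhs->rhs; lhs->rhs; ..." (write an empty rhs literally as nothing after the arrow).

aa->; ba->; bbb->a

  | abb
  | ababb => abb
  | bbabb => bbb => a
  | bbbbb => abb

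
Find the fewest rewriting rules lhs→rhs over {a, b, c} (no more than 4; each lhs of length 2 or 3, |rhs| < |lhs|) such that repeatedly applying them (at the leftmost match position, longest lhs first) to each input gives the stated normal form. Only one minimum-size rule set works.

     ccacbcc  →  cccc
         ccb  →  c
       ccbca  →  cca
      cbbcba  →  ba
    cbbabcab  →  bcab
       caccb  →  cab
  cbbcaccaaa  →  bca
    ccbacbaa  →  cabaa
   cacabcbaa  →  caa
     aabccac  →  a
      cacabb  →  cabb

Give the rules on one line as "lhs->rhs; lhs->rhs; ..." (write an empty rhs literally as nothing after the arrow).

  | ccacbcc => ccabcc => cccc
  | ccb => c
  | ccbca => cca
  | cbbcba => bcba => ba

abc->c; ac->a; aca->ac; cb->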